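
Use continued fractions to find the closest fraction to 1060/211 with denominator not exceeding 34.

171/34

Expand x = 1060/211 as a continued fraction with the Euclidean algorithm:
  1060 = 5*211 + 5, so a_0 = 5.
  211 = 42*5 + 1, so a_1 = 42.
  5 = 5*1 + 0, so a_2 = 5.
so x = [5; 42, 5].
Convergents (p_i = a_i*p_{i-1} + p_{i-2}, q_i = a_i*q_{i-1} + q_{i-2} with p_{-2}=0, p_{-1}=1, q_{-2}=1, q_{-1}=0), until the denominator exceeds 34:
  i=0: a_0=5, p_0 = 5*1 + 0 = 5, q_0 = 5*0 + 1 = 1.
  i=1: a_1=42, p_1 = 42*5 + 1 = 211, q_1 = 42*1 + 0 = 42.
q_1 = 42 > 34, so the last convergent with denominator <= 34 is p_0/q_0 = 5/1.
The closest fraction with denominator <= 34 is either p_0/q_0 or the intermediate fraction (k*p_0 + p_{-1})/(k*q_0 + q_{-1}) with the largest k >= 1 whose denominator stays <= 34; these approach x as k grows, and every other convergent or intermediate fraction in range is farther away.
Largest k: floor((34 - q_{-1})/q_0) = floor((34 - 0)/1) = 34 (using the seeds p_{-1} = 1, q_{-1} = 0).
That gives (34*5 + 1)/(34*1 + 0) = 171/34.
Compare the errors: |x - 5/1| = |1060*1 - 5*211|/(211*1) = 5/211, and |x - 171/34| = |1060*34 - 171*211|/(211*34) = 41/7174.
Cross-multiplying, 41*211 = 8651 < 35870 = 5*7174, so 41/7174 is smaller: the intermediate fraction 171/34 is closer to x than 5/1.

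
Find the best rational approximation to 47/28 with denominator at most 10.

Expand x = 47/28 as a continued fraction with the Euclidean algorithm:
  47 = 1*28 + 19, so a_0 = 1.
  28 = 1*19 + 9, so a_1 = 1.
  19 = 2*9 + 1, so a_2 = 2.
  9 = 9*1 + 0, so a_3 = 9.
so x = [1; 1, 2, 9].
Convergents (p_i = a_i*p_{i-1} + p_{i-2}, q_i = a_i*q_{i-1} + q_{i-2} with p_{-2}=0, p_{-1}=1, q_{-2}=1, q_{-1}=0), until the denominator exceeds 10:
  i=0: a_0=1, p_0 = 1*1 + 0 = 1, q_0 = 1*0 + 1 = 1.
  i=1: a_1=1, p_1 = 1*1 + 1 = 2, q_1 = 1*1 + 0 = 1.
  i=2: a_2=2, p_2 = 2*2 + 1 = 5, q_2 = 2*1 + 1 = 3.
  i=3: a_3=9, p_3 = 9*5 + 2 = 47, q_3 = 9*3 + 1 = 28.
q_3 = 28 > 10, so the last convergent with denominator <= 10 is p_2/q_2 = 5/3.
The closest fraction with denominator <= 10 is either p_2/q_2 or the intermediate fraction (k*p_2 + p_1)/(k*q_2 + q_1) with the largest k >= 1 whose denominator stays <= 10; these approach x as k grows, and every other convergent or intermediate fraction in range is farther away.
Largest k: floor((10 - q_1)/q_2) = floor((10 - 1)/3) = 3.
That gives (3*5 + 2)/(3*3 + 1) = 17/10.
Compare the errors: |x - 5/3| = |47*3 - 5*28|/(28*3) = 1/84, and |x - 17/10| = |47*10 - 17*28|/(28*10) = 6/280.
Cross-multiplying, 1*280 = 280 < 504 = 6*84, so 1/84 is smaller: the convergent 5/3 is closer to x than 17/10.

5/3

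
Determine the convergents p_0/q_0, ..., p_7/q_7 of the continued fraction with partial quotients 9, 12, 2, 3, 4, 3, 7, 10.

Using the convergent recurrence p_i = a_i*p_{i-1} + p_{i-2}, q_i = a_i*q_{i-1} + q_{i-2} with p_{-2}=0, p_{-1}=1, q_{-2}=1, q_{-1}=0:
  i=0: a_0=9, p_0 = 9*1 + 0 = 9, q_0 = 9*0 + 1 = 1.
  i=1: a_1=12, p_1 = 12*9 + 1 = 109, q_1 = 12*1 + 0 = 12.
  i=2: a_2=2, p_2 = 2*109 + 9 = 227, q_2 = 2*12 + 1 = 25.
  i=3: a_3=3, p_3 = 3*227 + 109 = 790, q_3 = 3*25 + 12 = 87.
  i=4: a_4=4, p_4 = 4*790 + 227 = 3387, q_4 = 4*87 + 25 = 373.
  i=5: a_5=3, p_5 = 3*3387 + 790 = 10951, q_5 = 3*373 + 87 = 1206.
  i=6: a_6=7, p_6 = 7*10951 + 3387 = 80044, q_6 = 7*1206 + 373 = 8815.
  i=7: a_7=10, p_7 = 10*80044 + 10951 = 811391, q_7 = 10*8815 + 1206 = 89356.

9/1, 109/12, 227/25, 790/87, 3387/373, 10951/1206, 80044/8815, 811391/89356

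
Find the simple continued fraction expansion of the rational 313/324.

[0; 1, 28, 2, 5]

Run the Euclidean algorithm on 313 and 324; the successive quotients are the partial quotients a_0, a_1, ... (each step inverts the fractional part left over by the previous one):
  313 = 0*324 + 313, so a_0 = 0.
  324 = 1*313 + 11, so a_1 = 1.
  313 = 28*11 + 5, so a_2 = 28.
  11 = 2*5 + 1, so a_3 = 2.
  5 = 5*1 + 0, so a_4 = 5.
The remainder reaches 0 after 5 divisions, so the expansion has 5 partial quotients, read off in order.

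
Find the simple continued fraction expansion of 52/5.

[10; 2, 2]

Run the Euclidean algorithm on 52 and 5; the successive quotients are the partial quotients a_0, a_1, ... (each step inverts the fractional part left over by the previous one):
  52 = 10*5 + 2, so a_0 = 10.
  5 = 2*2 + 1, so a_1 = 2.
  2 = 2*1 + 0, so a_2 = 2.
The remainder reaches 0 after 3 divisions, so the expansion has 3 partial quotients, read off in order.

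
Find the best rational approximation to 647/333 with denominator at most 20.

35/18

Expand x = 647/333 as a continued fraction with the Euclidean algorithm:
  647 = 1*333 + 314, so a_0 = 1.
  333 = 1*314 + 19, so a_1 = 1.
  314 = 16*19 + 10, so a_2 = 16.
  19 = 1*10 + 9, so a_3 = 1.
  10 = 1*9 + 1, so a_4 = 1.
  9 = 9*1 + 0, so a_5 = 9.
so x = [1; 1, 16, 1, 1, 9].
Convergents (p_i = a_i*p_{i-1} + p_{i-2}, q_i = a_i*q_{i-1} + q_{i-2} with p_{-2}=0, p_{-1}=1, q_{-2}=1, q_{-1}=0), until the denominator exceeds 20:
  i=0: a_0=1, p_0 = 1*1 + 0 = 1, q_0 = 1*0 + 1 = 1.
  i=1: a_1=1, p_1 = 1*1 + 1 = 2, q_1 = 1*1 + 0 = 1.
  i=2: a_2=16, p_2 = 16*2 + 1 = 33, q_2 = 16*1 + 1 = 17.
  i=3: a_3=1, p_3 = 1*33 + 2 = 35, q_3 = 1*17 + 1 = 18.
  i=4: a_4=1, p_4 = 1*35 + 33 = 68, q_4 = 1*18 + 17 = 35.
q_4 = 35 > 20, so the last convergent with denominator <= 20 is p_3/q_3 = 35/18.
The closest fraction with denominator <= 20 is either p_3/q_3 or the intermediate fraction (k*p_3 + p_2)/(k*q_3 + q_2) with the largest k >= 1 whose denominator stays <= 20; these approach x as k grows, and every other convergent or intermediate fraction in range is farther away.
Largest k: floor((20 - q_2)/q_3) = floor((20 - 17)/18) = 0.
Since k = 0, no intermediate fraction beyond p_3/q_3 has denominator <= 20, so the convergent 35/18 is the closest (its error is |647*18 - 35*333|/(333*18) = 9/5994).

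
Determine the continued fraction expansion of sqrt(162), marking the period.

[12; (1, 2, 1, 2, 12, 2, 1, 2, 1, 24)]

Write x_i = (sqrt(162) + m_i)/d_i with (m_0, d_0) = (0, 1). a_0 = floor(sqrt(162)) = 12, since 12^2 = 144 <= 162 < 169 = 13^2.
Iterate m_{i+1} = d_i*a_i - m_i, d_{i+1} = (162 - m_{i+1}^2)/d_i, a_{i+1} = floor((a_0 + m_{i+1})/d_{i+1}):
  m_1 = 1*12 - 0 = 12, d_1 = (162 - 12^2)/1 = 18/1 = 18, a_1 = floor((12 + 12)/18) = 1.
  m_2 = 18*1 - 12 = 6, d_2 = (162 - 6^2)/18 = 126/18 = 7, a_2 = floor((12 + 6)/7) = 2.
  m_3 = 7*2 - 6 = 8, d_3 = (162 - 8^2)/7 = 98/7 = 14, a_3 = floor((12 + 8)/14) = 1.
  m_4 = 14*1 - 8 = 6, d_4 = (162 - 6^2)/14 = 126/14 = 9, a_4 = floor((12 + 6)/9) = 2.
  m_5 = 9*2 - 6 = 12, d_5 = (162 - 12^2)/9 = 18/9 = 2, a_5 = floor((12 + 12)/2) = 12.
  m_6 = 2*12 - 12 = 12, d_6 = (162 - 12^2)/2 = 18/2 = 9, a_6 = floor((12 + 12)/9) = 2.
  m_7 = 9*2 - 12 = 6, d_7 = (162 - 6^2)/9 = 126/9 = 14, a_7 = floor((12 + 6)/14) = 1.
  m_8 = 14*1 - 6 = 8, d_8 = (162 - 8^2)/14 = 98/14 = 7, a_8 = floor((12 + 8)/7) = 2.
  m_9 = 7*2 - 8 = 6, d_9 = (162 - 6^2)/7 = 126/7 = 18, a_9 = floor((12 + 6)/18) = 1.
  m_10 = 18*1 - 6 = 12, d_10 = (162 - 12^2)/18 = 18/18 = 1, a_10 = floor((12 + 12)/1) = 24.
  m_11 = 1*24 - 12 = 12, d_11 = (162 - 12^2)/1 = 18/1 = 18: (m_11, d_11) = (m_1, d_1) = (12, 18), so from here the quotients repeat a_1, ..., a_10; the period length is 10.
Hence the expansion of sqrt(162) is a_0 = 12 followed by the repeating block 1, 2, 1, 2, 12, 2, 1, 2, 1, 24 (period 10).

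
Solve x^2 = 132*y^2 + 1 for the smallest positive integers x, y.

First expand sqrt(132) as a continued fraction. With x_i = (sqrt(132) + m_i)/d_i and (m_0, d_0) = (0, 1): a_0 = floor(sqrt(132)) = 11, since 11^2 = 121 <= 132 < 144 = 12^2.
Iterate m_{i+1} = d_i*a_i - m_i, d_{i+1} = (132 - m_{i+1}^2)/d_i, a_{i+1} = floor((a_0 + m_{i+1})/d_{i+1}):
  m_1 = 1*11 - 0 = 11, d_1 = (132 - 11^2)/1 = 11/1 = 11, a_1 = floor((11 + 11)/11) = 2.
  m_2 = 11*2 - 11 = 11, d_2 = (132 - 11^2)/11 = 11/11 = 1, a_2 = floor((11 + 11)/1) = 22.
  m_3 = 1*22 - 11 = 11, d_3 = (132 - 11^2)/1 = 11/1 = 11: (m_3, d_3) = (m_1, d_1) = (11, 11), so from here the quotients repeat a_1, a_2; the period length is 2.
So sqrt(132) = [11; (2, 22)] with period length k = 2.
k is even, so the fundamental solution of x^2 - 132y^2 = 1 is (p_{k-1}, q_{k-1}) = (p_1, q_1); compute convergents through index 1.
Convergents (p_i = a_i*p_{i-1} + p_{i-2}, q_i = a_i*q_{i-1} + q_{i-2} with p_{-2}=0, p_{-1}=1, q_{-2}=1, q_{-1}=0):
  i=0: a_0=11, p_0 = 11*1 + 0 = 11, q_0 = 11*0 + 1 = 1.
  i=1: a_1=2, p_1 = 2*11 + 1 = 23, q_1 = 2*1 + 0 = 2.
Check: 23^2 - 132*2^2 = 529 - 528 = 1, so (x, y) = (23, 2) solves the equation, and by the theorem it is the least positive solution.

(x, y) = (23, 2)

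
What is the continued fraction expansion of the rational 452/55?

[8; 4, 1, 1, 2, 2]

Run the Euclidean algorithm on 452 and 55; the successive quotients are the partial quotients a_0, a_1, ... (each step inverts the fractional part left over by the previous one):
  452 = 8*55 + 12, so a_0 = 8.
  55 = 4*12 + 7, so a_1 = 4.
  12 = 1*7 + 5, so a_2 = 1.
  7 = 1*5 + 2, so a_3 = 1.
  5 = 2*2 + 1, so a_4 = 2.
  2 = 2*1 + 0, so a_5 = 2.
The remainder reaches 0 after 6 divisions, so the expansion has 6 partial quotients, read off in order.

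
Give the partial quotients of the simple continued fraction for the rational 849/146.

[5; 1, 4, 2, 2, 5]

Run the Euclidean algorithm on 849 and 146; the successive quotients are the partial quotients a_0, a_1, ... (each step inverts the fractional part left over by the previous one):
  849 = 5*146 + 119, so a_0 = 5.
  146 = 1*119 + 27, so a_1 = 1.
  119 = 4*27 + 11, so a_2 = 4.
  27 = 2*11 + 5, so a_3 = 2.
  11 = 2*5 + 1, so a_4 = 2.
  5 = 5*1 + 0, so a_5 = 5.
The remainder reaches 0 after 6 divisions, so the expansion has 6 partial quotients, read off in order.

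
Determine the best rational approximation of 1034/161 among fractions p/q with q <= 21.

Expand x = 1034/161 as a continued fraction with the Euclidean algorithm:
  1034 = 6*161 + 68, so a_0 = 6.
  161 = 2*68 + 25, so a_1 = 2.
  68 = 2*25 + 18, so a_2 = 2.
  25 = 1*18 + 7, so a_3 = 1.
  18 = 2*7 + 4, so a_4 = 2.
  7 = 1*4 + 3, so a_5 = 1.
  4 = 1*3 + 1, so a_6 = 1.
  3 = 3*1 + 0, so a_7 = 3.
so x = [6; 2, 2, 1, 2, 1, 1, 3].
Convergents (p_i = a_i*p_{i-1} + p_{i-2}, q_i = a_i*q_{i-1} + q_{i-2} with p_{-2}=0, p_{-1}=1, q_{-2}=1, q_{-1}=0), until the denominator exceeds 21:
  i=0: a_0=6, p_0 = 6*1 + 0 = 6, q_0 = 6*0 + 1 = 1.
  i=1: a_1=2, p_1 = 2*6 + 1 = 13, q_1 = 2*1 + 0 = 2.
  i=2: a_2=2, p_2 = 2*13 + 6 = 32, q_2 = 2*2 + 1 = 5.
  i=3: a_3=1, p_3 = 1*32 + 13 = 45, q_3 = 1*5 + 2 = 7.
  i=4: a_4=2, p_4 = 2*45 + 32 = 122, q_4 = 2*7 + 5 = 19.
  i=5: a_5=1, p_5 = 1*122 + 45 = 167, q_5 = 1*19 + 7 = 26.
q_5 = 26 > 21, so the last convergent with denominator <= 21 is p_4/q_4 = 122/19.
The closest fraction with denominator <= 21 is either p_4/q_4 or the intermediate fraction (k*p_4 + p_3)/(k*q_4 + q_3) with the largest k >= 1 whose denominator stays <= 21; these approach x as k grows, and every other convergent or intermediate fraction in range is farther away.
Largest k: floor((21 - q_3)/q_4) = floor((21 - 7)/19) = 0.
Since k = 0, no intermediate fraction beyond p_4/q_4 has denominator <= 21, so the convergent 122/19 is the closest (its error is |1034*19 - 122*161|/(161*19) = 4/3059).

122/19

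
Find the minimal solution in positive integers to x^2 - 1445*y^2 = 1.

(x, y) = (2889, 76)

First expand sqrt(1445) as a continued fraction. With x_i = (sqrt(1445) + m_i)/d_i and (m_0, d_0) = (0, 1): a_0 = floor(sqrt(1445)) = 38, since 38^2 = 1444 <= 1445 < 1521 = 39^2.
Iterate m_{i+1} = d_i*a_i - m_i, d_{i+1} = (1445 - m_{i+1}^2)/d_i, a_{i+1} = floor((a_0 + m_{i+1})/d_{i+1}):
  m_1 = 1*38 - 0 = 38, d_1 = (1445 - 38^2)/1 = 1/1 = 1, a_1 = floor((38 + 38)/1) = 76.
  m_2 = 1*76 - 38 = 38, d_2 = (1445 - 38^2)/1 = 1/1 = 1: (m_2, d_2) = (m_1, d_1) = (38, 1), so from here the quotient a_1 repeats; the period length is 1.
So sqrt(1445) = [38; (76)] with period length k = 1.
k is odd, so (p_{k-1}, q_{k-1}) only solves x^2 - 1445y^2 = -1 and the fundamental solution of x^2 - 1445y^2 = 1 is (p_{2k-1}, q_{2k-1}) = (p_1, q_1); compute convergents through index 1, running through the period twice.
Convergents (p_i = a_i*p_{i-1} + p_{i-2}, q_i = a_i*q_{i-1} + q_{i-2} with p_{-2}=0, p_{-1}=1, q_{-2}=1, q_{-1}=0):
  i=0: a_0=38, p_0 = 38*1 + 0 = 38, q_0 = 38*0 + 1 = 1.
  i=1: a_1=76, p_1 = 76*38 + 1 = 2889, q_1 = 76*1 + 0 = 76.
Indeed p_0^2 - 1445*q_0^2 = 1444 - 1445 = -1, not +1.
Check: 2889^2 - 1445*76^2 = 8346321 - 8346320 = 1, so (x, y) = (2889, 76) solves the equation, and by the theorem it is the least positive solution.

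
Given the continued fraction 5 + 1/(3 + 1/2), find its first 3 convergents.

5/1, 16/3, 37/7

Using the convergent recurrence p_i = a_i*p_{i-1} + p_{i-2}, q_i = a_i*q_{i-1} + q_{i-2} with p_{-2}=0, p_{-1}=1, q_{-2}=1, q_{-1}=0:
  i=0: a_0=5, p_0 = 5*1 + 0 = 5, q_0 = 5*0 + 1 = 1.
  i=1: a_1=3, p_1 = 3*5 + 1 = 16, q_1 = 3*1 + 0 = 3.
  i=2: a_2=2, p_2 = 2*16 + 5 = 37, q_2 = 2*3 + 1 = 7.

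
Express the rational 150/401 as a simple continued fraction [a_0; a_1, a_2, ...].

Run the Euclidean algorithm on 150 and 401; the successive quotients are the partial quotients a_0, a_1, ... (each step inverts the fractional part left over by the previous one):
  150 = 0*401 + 150, so a_0 = 0.
  401 = 2*150 + 101, so a_1 = 2.
  150 = 1*101 + 49, so a_2 = 1.
  101 = 2*49 + 3, so a_3 = 2.
  49 = 16*3 + 1, so a_4 = 16.
  3 = 3*1 + 0, so a_5 = 3.
The remainder reaches 0 after 6 divisions, so the expansion has 6 partial quotients, read off in order.

[0; 2, 1, 2, 16, 3]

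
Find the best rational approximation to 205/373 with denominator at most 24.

Expand x = 205/373 as a continued fraction with the Euclidean algorithm:
  205 = 0*373 + 205, so a_0 = 0.
  373 = 1*205 + 168, so a_1 = 1.
  205 = 1*168 + 37, so a_2 = 1.
  168 = 4*37 + 20, so a_3 = 4.
  37 = 1*20 + 17, so a_4 = 1.
  20 = 1*17 + 3, so a_5 = 1.
  17 = 5*3 + 2, so a_6 = 5.
  3 = 1*2 + 1, so a_7 = 1.
  2 = 2*1 + 0, so a_8 = 2.
so x = [0; 1, 1, 4, 1, 1, 5, 1, 2].
Convergents (p_i = a_i*p_{i-1} + p_{i-2}, q_i = a_i*q_{i-1} + q_{i-2} with p_{-2}=0, p_{-1}=1, q_{-2}=1, q_{-1}=0), until the denominator exceeds 24:
  i=0: a_0=0, p_0 = 0*1 + 0 = 0, q_0 = 0*0 + 1 = 1.
  i=1: a_1=1, p_1 = 1*0 + 1 = 1, q_1 = 1*1 + 0 = 1.
  i=2: a_2=1, p_2 = 1*1 + 0 = 1, q_2 = 1*1 + 1 = 2.
  i=3: a_3=4, p_3 = 4*1 + 1 = 5, q_3 = 4*2 + 1 = 9.
  i=4: a_4=1, p_4 = 1*5 + 1 = 6, q_4 = 1*9 + 2 = 11.
  i=5: a_5=1, p_5 = 1*6 + 5 = 11, q_5 = 1*11 + 9 = 20.
  i=6: a_6=5, p_6 = 5*11 + 6 = 61, q_6 = 5*20 + 11 = 111.
q_6 = 111 > 24, so the last convergent with denominator <= 24 is p_5/q_5 = 11/20.
The closest fraction with denominator <= 24 is either p_5/q_5 or the intermediate fraction (k*p_5 + p_4)/(k*q_5 + q_4) with the largest k >= 1 whose denominator stays <= 24; these approach x as k grows, and every other convergent or intermediate fraction in range is farther away.
Largest k: floor((24 - q_4)/q_5) = floor((24 - 11)/20) = 0.
Since k = 0, no intermediate fraction beyond p_5/q_5 has denominator <= 24, so the convergent 11/20 is the closest (its error is |205*20 - 11*373|/(373*20) = 3/7460).

11/20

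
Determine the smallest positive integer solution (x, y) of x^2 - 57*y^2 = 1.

First expand sqrt(57) as a continued fraction. With x_i = (sqrt(57) + m_i)/d_i and (m_0, d_0) = (0, 1): a_0 = floor(sqrt(57)) = 7, since 7^2 = 49 <= 57 < 64 = 8^2.
Iterate m_{i+1} = d_i*a_i - m_i, d_{i+1} = (57 - m_{i+1}^2)/d_i, a_{i+1} = floor((a_0 + m_{i+1})/d_{i+1}):
  m_1 = 1*7 - 0 = 7, d_1 = (57 - 7^2)/1 = 8/1 = 8, a_1 = floor((7 + 7)/8) = 1.
  m_2 = 8*1 - 7 = 1, d_2 = (57 - 1^2)/8 = 56/8 = 7, a_2 = floor((7 + 1)/7) = 1.
  m_3 = 7*1 - 1 = 6, d_3 = (57 - 6^2)/7 = 21/7 = 3, a_3 = floor((7 + 6)/3) = 4.
  m_4 = 3*4 - 6 = 6, d_4 = (57 - 6^2)/3 = 21/3 = 7, a_4 = floor((7 + 6)/7) = 1.
  m_5 = 7*1 - 6 = 1, d_5 = (57 - 1^2)/7 = 56/7 = 8, a_5 = floor((7 + 1)/8) = 1.
  m_6 = 8*1 - 1 = 7, d_6 = (57 - 7^2)/8 = 8/8 = 1, a_6 = floor((7 + 7)/1) = 14.
  m_7 = 1*14 - 7 = 7, d_7 = (57 - 7^2)/1 = 8/1 = 8: (m_7, d_7) = (m_1, d_1) = (7, 8), so from here the quotients repeat a_1, ..., a_6; the period length is 6.
So sqrt(57) = [7; (1, 1, 4, 1, 1, 14)] with period length k = 6.
k is even, so the fundamental solution of x^2 - 57y^2 = 1 is (p_{k-1}, q_{k-1}) = (p_5, q_5); compute convergents through index 5.
Convergents (p_i = a_i*p_{i-1} + p_{i-2}, q_i = a_i*q_{i-1} + q_{i-2} with p_{-2}=0, p_{-1}=1, q_{-2}=1, q_{-1}=0):
  i=0: a_0=7, p_0 = 7*1 + 0 = 7, q_0 = 7*0 + 1 = 1.
  i=1: a_1=1, p_1 = 1*7 + 1 = 8, q_1 = 1*1 + 0 = 1.
  i=2: a_2=1, p_2 = 1*8 + 7 = 15, q_2 = 1*1 + 1 = 2.
  i=3: a_3=4, p_3 = 4*15 + 8 = 68, q_3 = 4*2 + 1 = 9.
  i=4: a_4=1, p_4 = 1*68 + 15 = 83, q_4 = 1*9 + 2 = 11.
  i=5: a_5=1, p_5 = 1*83 + 68 = 151, q_5 = 1*11 + 9 = 20.
Check: 151^2 - 57*20^2 = 22801 - 22800 = 1, so (x, y) = (151, 20) solves the equation, and by the theorem it is the least positive solution.

(x, y) = (151, 20)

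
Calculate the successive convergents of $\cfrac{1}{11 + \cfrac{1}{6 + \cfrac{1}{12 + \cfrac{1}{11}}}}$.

0/1, 1/11, 6/67, 73/815, 809/9032

Using the convergent recurrence p_i = a_i*p_{i-1} + p_{i-2}, q_i = a_i*q_{i-1} + q_{i-2} with p_{-2}=0, p_{-1}=1, q_{-2}=1, q_{-1}=0:
  i=0: a_0=0, p_0 = 0*1 + 0 = 0, q_0 = 0*0 + 1 = 1.
  i=1: a_1=11, p_1 = 11*0 + 1 = 1, q_1 = 11*1 + 0 = 11.
  i=2: a_2=6, p_2 = 6*1 + 0 = 6, q_2 = 6*11 + 1 = 67.
  i=3: a_3=12, p_3 = 12*6 + 1 = 73, q_3 = 12*67 + 11 = 815.
  i=4: a_4=11, p_4 = 11*73 + 6 = 809, q_4 = 11*815 + 67 = 9032.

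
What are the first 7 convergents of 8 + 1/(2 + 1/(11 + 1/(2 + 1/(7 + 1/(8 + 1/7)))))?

8/1, 17/2, 195/23, 407/48, 3044/359, 24759/2920, 176357/20799

Using the convergent recurrence p_i = a_i*p_{i-1} + p_{i-2}, q_i = a_i*q_{i-1} + q_{i-2} with p_{-2}=0, p_{-1}=1, q_{-2}=1, q_{-1}=0:
  i=0: a_0=8, p_0 = 8*1 + 0 = 8, q_0 = 8*0 + 1 = 1.
  i=1: a_1=2, p_1 = 2*8 + 1 = 17, q_1 = 2*1 + 0 = 2.
  i=2: a_2=11, p_2 = 11*17 + 8 = 195, q_2 = 11*2 + 1 = 23.
  i=3: a_3=2, p_3 = 2*195 + 17 = 407, q_3 = 2*23 + 2 = 48.
  i=4: a_4=7, p_4 = 7*407 + 195 = 3044, q_4 = 7*48 + 23 = 359.
  i=5: a_5=8, p_5 = 8*3044 + 407 = 24759, q_5 = 8*359 + 48 = 2920.
  i=6: a_6=7, p_6 = 7*24759 + 3044 = 176357, q_6 = 7*2920 + 359 = 20799.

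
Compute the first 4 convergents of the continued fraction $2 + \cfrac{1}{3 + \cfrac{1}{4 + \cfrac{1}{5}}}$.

Using the convergent recurrence p_i = a_i*p_{i-1} + p_{i-2}, q_i = a_i*q_{i-1} + q_{i-2} with p_{-2}=0, p_{-1}=1, q_{-2}=1, q_{-1}=0:
  i=0: a_0=2, p_0 = 2*1 + 0 = 2, q_0 = 2*0 + 1 = 1.
  i=1: a_1=3, p_1 = 3*2 + 1 = 7, q_1 = 3*1 + 0 = 3.
  i=2: a_2=4, p_2 = 4*7 + 2 = 30, q_2 = 4*3 + 1 = 13.
  i=3: a_3=5, p_3 = 5*30 + 7 = 157, q_3 = 5*13 + 3 = 68.

2/1, 7/3, 30/13, 157/68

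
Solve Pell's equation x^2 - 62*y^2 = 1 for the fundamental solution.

(x, y) = (63, 8)

First expand sqrt(62) as a continued fraction. With x_i = (sqrt(62) + m_i)/d_i and (m_0, d_0) = (0, 1): a_0 = floor(sqrt(62)) = 7, since 7^2 = 49 <= 62 < 64 = 8^2.
Iterate m_{i+1} = d_i*a_i - m_i, d_{i+1} = (62 - m_{i+1}^2)/d_i, a_{i+1} = floor((a_0 + m_{i+1})/d_{i+1}):
  m_1 = 1*7 - 0 = 7, d_1 = (62 - 7^2)/1 = 13/1 = 13, a_1 = floor((7 + 7)/13) = 1.
  m_2 = 13*1 - 7 = 6, d_2 = (62 - 6^2)/13 = 26/13 = 2, a_2 = floor((7 + 6)/2) = 6.
  m_3 = 2*6 - 6 = 6, d_3 = (62 - 6^2)/2 = 26/2 = 13, a_3 = floor((7 + 6)/13) = 1.
  m_4 = 13*1 - 6 = 7, d_4 = (62 - 7^2)/13 = 13/13 = 1, a_4 = floor((7 + 7)/1) = 14.
  m_5 = 1*14 - 7 = 7, d_5 = (62 - 7^2)/1 = 13/1 = 13: (m_5, d_5) = (m_1, d_1) = (7, 13), so from here the quotients repeat a_1, ..., a_4; the period length is 4.
So sqrt(62) = [7; (1, 6, 1, 14)] with period length k = 4.
k is even, so the fundamental solution of x^2 - 62y^2 = 1 is (p_{k-1}, q_{k-1}) = (p_3, q_3); compute convergents through index 3.
Convergents (p_i = a_i*p_{i-1} + p_{i-2}, q_i = a_i*q_{i-1} + q_{i-2} with p_{-2}=0, p_{-1}=1, q_{-2}=1, q_{-1}=0):
  i=0: a_0=7, p_0 = 7*1 + 0 = 7, q_0 = 7*0 + 1 = 1.
  i=1: a_1=1, p_1 = 1*7 + 1 = 8, q_1 = 1*1 + 0 = 1.
  i=2: a_2=6, p_2 = 6*8 + 7 = 55, q_2 = 6*1 + 1 = 7.
  i=3: a_3=1, p_3 = 1*55 + 8 = 63, q_3 = 1*7 + 1 = 8.
Check: 63^2 - 62*8^2 = 3969 - 3968 = 1, so (x, y) = (63, 8) solves the equation, and by the theorem it is the least positive solution.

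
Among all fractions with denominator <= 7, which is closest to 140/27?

26/5

Expand x = 140/27 as a continued fraction with the Euclidean algorithm:
  140 = 5*27 + 5, so a_0 = 5.
  27 = 5*5 + 2, so a_1 = 5.
  5 = 2*2 + 1, so a_2 = 2.
  2 = 2*1 + 0, so a_3 = 2.
so x = [5; 5, 2, 2].
Convergents (p_i = a_i*p_{i-1} + p_{i-2}, q_i = a_i*q_{i-1} + q_{i-2} with p_{-2}=0, p_{-1}=1, q_{-2}=1, q_{-1}=0), until the denominator exceeds 7:
  i=0: a_0=5, p_0 = 5*1 + 0 = 5, q_0 = 5*0 + 1 = 1.
  i=1: a_1=5, p_1 = 5*5 + 1 = 26, q_1 = 5*1 + 0 = 5.
  i=2: a_2=2, p_2 = 2*26 + 5 = 57, q_2 = 2*5 + 1 = 11.
q_2 = 11 > 7, so the last convergent with denominator <= 7 is p_1/q_1 = 26/5.
The closest fraction with denominator <= 7 is either p_1/q_1 or the intermediate fraction (k*p_1 + p_0)/(k*q_1 + q_0) with the largest k >= 1 whose denominator stays <= 7; these approach x as k grows, and every other convergent or intermediate fraction in range is farther away.
Largest k: floor((7 - q_0)/q_1) = floor((7 - 1)/5) = 1.
That gives (1*26 + 5)/(1*5 + 1) = 31/6.
Compare the errors: |x - 26/5| = |140*5 - 26*27|/(27*5) = 2/135, and |x - 31/6| = |140*6 - 31*27|/(27*6) = 3/162.
Cross-multiplying, 2*162 = 324 < 405 = 3*135, so 2/135 is smaller: the convergent 26/5 is closer to x than 31/6.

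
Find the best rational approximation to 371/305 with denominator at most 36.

Expand x = 371/305 as a continued fraction with the Euclidean algorithm:
  371 = 1*305 + 66, so a_0 = 1.
  305 = 4*66 + 41, so a_1 = 4.
  66 = 1*41 + 25, so a_2 = 1.
  41 = 1*25 + 16, so a_3 = 1.
  25 = 1*16 + 9, so a_4 = 1.
  16 = 1*9 + 7, so a_5 = 1.
  9 = 1*7 + 2, so a_6 = 1.
  7 = 3*2 + 1, so a_7 = 3.
  2 = 2*1 + 0, so a_8 = 2.
so x = [1; 4, 1, 1, 1, 1, 1, 3, 2].
Convergents (p_i = a_i*p_{i-1} + p_{i-2}, q_i = a_i*q_{i-1} + q_{i-2} with p_{-2}=0, p_{-1}=1, q_{-2}=1, q_{-1}=0), until the denominator exceeds 36:
  i=0: a_0=1, p_0 = 1*1 + 0 = 1, q_0 = 1*0 + 1 = 1.
  i=1: a_1=4, p_1 = 4*1 + 1 = 5, q_1 = 4*1 + 0 = 4.
  i=2: a_2=1, p_2 = 1*5 + 1 = 6, q_2 = 1*4 + 1 = 5.
  i=3: a_3=1, p_3 = 1*6 + 5 = 11, q_3 = 1*5 + 4 = 9.
  i=4: a_4=1, p_4 = 1*11 + 6 = 17, q_4 = 1*9 + 5 = 14.
  i=5: a_5=1, p_5 = 1*17 + 11 = 28, q_5 = 1*14 + 9 = 23.
  i=6: a_6=1, p_6 = 1*28 + 17 = 45, q_6 = 1*23 + 14 = 37.
q_6 = 37 > 36, so the last convergent with denominator <= 36 is p_5/q_5 = 28/23.
The closest fraction with denominator <= 36 is either p_5/q_5 or the intermediate fraction (k*p_5 + p_4)/(k*q_5 + q_4) with the largest k >= 1 whose denominator stays <= 36; these approach x as k grows, and every other convergent or intermediate fraction in range is farther away.
Largest k: floor((36 - q_4)/q_5) = floor((36 - 14)/23) = 0.
Since k = 0, no intermediate fraction beyond p_5/q_5 has denominator <= 36, so the convergent 28/23 is the closest (its error is |371*23 - 28*305|/(305*23) = 7/7015).

28/23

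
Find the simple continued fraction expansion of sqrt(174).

[13; (5, 4, 5, 26)]

Write x_i = (sqrt(174) + m_i)/d_i with (m_0, d_0) = (0, 1). a_0 = floor(sqrt(174)) = 13, since 13^2 = 169 <= 174 < 196 = 14^2.
Iterate m_{i+1} = d_i*a_i - m_i, d_{i+1} = (174 - m_{i+1}^2)/d_i, a_{i+1} = floor((a_0 + m_{i+1})/d_{i+1}):
  m_1 = 1*13 - 0 = 13, d_1 = (174 - 13^2)/1 = 5/1 = 5, a_1 = floor((13 + 13)/5) = 5.
  m_2 = 5*5 - 13 = 12, d_2 = (174 - 12^2)/5 = 30/5 = 6, a_2 = floor((13 + 12)/6) = 4.
  m_3 = 6*4 - 12 = 12, d_3 = (174 - 12^2)/6 = 30/6 = 5, a_3 = floor((13 + 12)/5) = 5.
  m_4 = 5*5 - 12 = 13, d_4 = (174 - 13^2)/5 = 5/5 = 1, a_4 = floor((13 + 13)/1) = 26.
  m_5 = 1*26 - 13 = 13, d_5 = (174 - 13^2)/1 = 5/1 = 5: (m_5, d_5) = (m_1, d_1) = (13, 5), so from here the quotients repeat a_1, ..., a_4; the period length is 4.
Hence the expansion of sqrt(174) is a_0 = 13 followed by the repeating block 5, 4, 5, 26 (period 4).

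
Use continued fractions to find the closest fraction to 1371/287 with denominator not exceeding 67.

43/9

Expand x = 1371/287 as a continued fraction with the Euclidean algorithm:
  1371 = 4*287 + 223, so a_0 = 4.
  287 = 1*223 + 64, so a_1 = 1.
  223 = 3*64 + 31, so a_2 = 3.
  64 = 2*31 + 2, so a_3 = 2.
  31 = 15*2 + 1, so a_4 = 15.
  2 = 2*1 + 0, so a_5 = 2.
so x = [4; 1, 3, 2, 15, 2].
Convergents (p_i = a_i*p_{i-1} + p_{i-2}, q_i = a_i*q_{i-1} + q_{i-2} with p_{-2}=0, p_{-1}=1, q_{-2}=1, q_{-1}=0), until the denominator exceeds 67:
  i=0: a_0=4, p_0 = 4*1 + 0 = 4, q_0 = 4*0 + 1 = 1.
  i=1: a_1=1, p_1 = 1*4 + 1 = 5, q_1 = 1*1 + 0 = 1.
  i=2: a_2=3, p_2 = 3*5 + 4 = 19, q_2 = 3*1 + 1 = 4.
  i=3: a_3=2, p_3 = 2*19 + 5 = 43, q_3 = 2*4 + 1 = 9.
  i=4: a_4=15, p_4 = 15*43 + 19 = 664, q_4 = 15*9 + 4 = 139.
q_4 = 139 > 67, so the last convergent with denominator <= 67 is p_3/q_3 = 43/9.
The closest fraction with denominator <= 67 is either p_3/q_3 or the intermediate fraction (k*p_3 + p_2)/(k*q_3 + q_2) with the largest k >= 1 whose denominator stays <= 67; these approach x as k grows, and every other convergent or intermediate fraction in range is farther away.
Largest k: floor((67 - q_2)/q_3) = floor((67 - 4)/9) = 7.
That gives (7*43 + 19)/(7*9 + 4) = 320/67.
Compare the errors: |x - 43/9| = |1371*9 - 43*287|/(287*9) = 2/2583, and |x - 320/67| = |1371*67 - 320*287|/(287*67) = 17/19229.
Cross-multiplying, 2*19229 = 38458 < 43911 = 17*2583, so 2/2583 is smaller: the convergent 43/9 is closer to x than 320/67.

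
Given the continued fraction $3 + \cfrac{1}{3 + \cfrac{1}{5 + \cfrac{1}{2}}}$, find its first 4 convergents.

Using the convergent recurrence p_i = a_i*p_{i-1} + p_{i-2}, q_i = a_i*q_{i-1} + q_{i-2} with p_{-2}=0, p_{-1}=1, q_{-2}=1, q_{-1}=0:
  i=0: a_0=3, p_0 = 3*1 + 0 = 3, q_0 = 3*0 + 1 = 1.
  i=1: a_1=3, p_1 = 3*3 + 1 = 10, q_1 = 3*1 + 0 = 3.
  i=2: a_2=5, p_2 = 5*10 + 3 = 53, q_2 = 5*3 + 1 = 16.
  i=3: a_3=2, p_3 = 2*53 + 10 = 116, q_3 = 2*16 + 3 = 35.

3/1, 10/3, 53/16, 116/35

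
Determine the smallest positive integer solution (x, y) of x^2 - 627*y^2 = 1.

First expand sqrt(627) as a continued fraction. With x_i = (sqrt(627) + m_i)/d_i and (m_0, d_0) = (0, 1): a_0 = floor(sqrt(627)) = 25, since 25^2 = 625 <= 627 < 676 = 26^2.
Iterate m_{i+1} = d_i*a_i - m_i, d_{i+1} = (627 - m_{i+1}^2)/d_i, a_{i+1} = floor((a_0 + m_{i+1})/d_{i+1}):
  m_1 = 1*25 - 0 = 25, d_1 = (627 - 25^2)/1 = 2/1 = 2, a_1 = floor((25 + 25)/2) = 25.
  m_2 = 2*25 - 25 = 25, d_2 = (627 - 25^2)/2 = 2/2 = 1, a_2 = floor((25 + 25)/1) = 50.
  m_3 = 1*50 - 25 = 25, d_3 = (627 - 25^2)/1 = 2/1 = 2: (m_3, d_3) = (m_1, d_1) = (25, 2), so from here the quotients repeat a_1, a_2; the period length is 2.
So sqrt(627) = [25; (25, 50)] with period length k = 2.
k is even, so the fundamental solution of x^2 - 627y^2 = 1 is (p_{k-1}, q_{k-1}) = (p_1, q_1); compute convergents through index 1.
Convergents (p_i = a_i*p_{i-1} + p_{i-2}, q_i = a_i*q_{i-1} + q_{i-2} with p_{-2}=0, p_{-1}=1, q_{-2}=1, q_{-1}=0):
  i=0: a_0=25, p_0 = 25*1 + 0 = 25, q_0 = 25*0 + 1 = 1.
  i=1: a_1=25, p_1 = 25*25 + 1 = 626, q_1 = 25*1 + 0 = 25.
Check: 626^2 - 627*25^2 = 391876 - 391875 = 1, so (x, y) = (626, 25) solves the equation, and by the theorem it is the least positive solution.

(x, y) = (626, 25)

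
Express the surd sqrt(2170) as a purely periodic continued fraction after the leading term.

Write x_i = (sqrt(2170) + m_i)/d_i with (m_0, d_0) = (0, 1). a_0 = floor(sqrt(2170)) = 46, since 46^2 = 2116 <= 2170 < 2209 = 47^2.
Iterate m_{i+1} = d_i*a_i - m_i, d_{i+1} = (2170 - m_{i+1}^2)/d_i, a_{i+1} = floor((a_0 + m_{i+1})/d_{i+1}):
  m_1 = 1*46 - 0 = 46, d_1 = (2170 - 46^2)/1 = 54/1 = 54, a_1 = floor((46 + 46)/54) = 1.
  m_2 = 54*1 - 46 = 8, d_2 = (2170 - 8^2)/54 = 2106/54 = 39, a_2 = floor((46 + 8)/39) = 1.
  m_3 = 39*1 - 8 = 31, d_3 = (2170 - 31^2)/39 = 1209/39 = 31, a_3 = floor((46 + 31)/31) = 2.
  m_4 = 31*2 - 31 = 31, d_4 = (2170 - 31^2)/31 = 1209/31 = 39, a_4 = floor((46 + 31)/39) = 1.
  m_5 = 39*1 - 31 = 8, d_5 = (2170 - 8^2)/39 = 2106/39 = 54, a_5 = floor((46 + 8)/54) = 1.
  m_6 = 54*1 - 8 = 46, d_6 = (2170 - 46^2)/54 = 54/54 = 1, a_6 = floor((46 + 46)/1) = 92.
  m_7 = 1*92 - 46 = 46, d_7 = (2170 - 46^2)/1 = 54/1 = 54: (m_7, d_7) = (m_1, d_1) = (46, 54), so from here the quotients repeat a_1, ..., a_6; the period length is 6.
Hence the expansion of sqrt(2170) is a_0 = 46 followed by the repeating block 1, 1, 2, 1, 1, 92 (period 6).

[46; (1, 1, 2, 1, 1, 92)]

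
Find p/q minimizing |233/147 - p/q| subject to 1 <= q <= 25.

19/12

Expand x = 233/147 as a continued fraction with the Euclidean algorithm:
  233 = 1*147 + 86, so a_0 = 1.
  147 = 1*86 + 61, so a_1 = 1.
  86 = 1*61 + 25, so a_2 = 1.
  61 = 2*25 + 11, so a_3 = 2.
  25 = 2*11 + 3, so a_4 = 2.
  11 = 3*3 + 2, so a_5 = 3.
  3 = 1*2 + 1, so a_6 = 1.
  2 = 2*1 + 0, so a_7 = 2.
so x = [1; 1, 1, 2, 2, 3, 1, 2].
Convergents (p_i = a_i*p_{i-1} + p_{i-2}, q_i = a_i*q_{i-1} + q_{i-2} with p_{-2}=0, p_{-1}=1, q_{-2}=1, q_{-1}=0), until the denominator exceeds 25:
  i=0: a_0=1, p_0 = 1*1 + 0 = 1, q_0 = 1*0 + 1 = 1.
  i=1: a_1=1, p_1 = 1*1 + 1 = 2, q_1 = 1*1 + 0 = 1.
  i=2: a_2=1, p_2 = 1*2 + 1 = 3, q_2 = 1*1 + 1 = 2.
  i=3: a_3=2, p_3 = 2*3 + 2 = 8, q_3 = 2*2 + 1 = 5.
  i=4: a_4=2, p_4 = 2*8 + 3 = 19, q_4 = 2*5 + 2 = 12.
  i=5: a_5=3, p_5 = 3*19 + 8 = 65, q_5 = 3*12 + 5 = 41.
q_5 = 41 > 25, so the last convergent with denominator <= 25 is p_4/q_4 = 19/12.
The closest fraction with denominator <= 25 is either p_4/q_4 or the intermediate fraction (k*p_4 + p_3)/(k*q_4 + q_3) with the largest k >= 1 whose denominator stays <= 25; these approach x as k grows, and every other convergent or intermediate fraction in range is farther away.
Largest k: floor((25 - q_3)/q_4) = floor((25 - 5)/12) = 1.
That gives (1*19 + 8)/(1*12 + 5) = 27/17.
Compare the errors: |x - 19/12| = |233*12 - 19*147|/(147*12) = 3/1764, and |x - 27/17| = |233*17 - 27*147|/(147*17) = 8/2499.
Cross-multiplying, 3*2499 = 7497 < 14112 = 8*1764, so 3/1764 is smaller: the convergent 19/12 is closer to x than 27/17.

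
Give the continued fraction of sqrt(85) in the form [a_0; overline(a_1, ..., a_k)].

[9; overline(4, 1, 1, 4, 18)]

Write x_i = (sqrt(85) + m_i)/d_i with (m_0, d_0) = (0, 1). a_0 = floor(sqrt(85)) = 9, since 9^2 = 81 <= 85 < 100 = 10^2.
Iterate m_{i+1} = d_i*a_i - m_i, d_{i+1} = (85 - m_{i+1}^2)/d_i, a_{i+1} = floor((a_0 + m_{i+1})/d_{i+1}):
  m_1 = 1*9 - 0 = 9, d_1 = (85 - 9^2)/1 = 4/1 = 4, a_1 = floor((9 + 9)/4) = 4.
  m_2 = 4*4 - 9 = 7, d_2 = (85 - 7^2)/4 = 36/4 = 9, a_2 = floor((9 + 7)/9) = 1.
  m_3 = 9*1 - 7 = 2, d_3 = (85 - 2^2)/9 = 81/9 = 9, a_3 = floor((9 + 2)/9) = 1.
  m_4 = 9*1 - 2 = 7, d_4 = (85 - 7^2)/9 = 36/9 = 4, a_4 = floor((9 + 7)/4) = 4.
  m_5 = 4*4 - 7 = 9, d_5 = (85 - 9^2)/4 = 4/4 = 1, a_5 = floor((9 + 9)/1) = 18.
  m_6 = 1*18 - 9 = 9, d_6 = (85 - 9^2)/1 = 4/1 = 4: (m_6, d_6) = (m_1, d_1) = (9, 4), so from here the quotients repeat a_1, ..., a_5; the period length is 5.
Hence the expansion of sqrt(85) is a_0 = 9 followed by the repeating block 4, 1, 1, 4, 18 (period 5).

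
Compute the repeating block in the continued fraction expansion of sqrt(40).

[6; (3, 12)]

Write x_i = (sqrt(40) + m_i)/d_i with (m_0, d_0) = (0, 1). a_0 = floor(sqrt(40)) = 6, since 6^2 = 36 <= 40 < 49 = 7^2.
Iterate m_{i+1} = d_i*a_i - m_i, d_{i+1} = (40 - m_{i+1}^2)/d_i, a_{i+1} = floor((a_0 + m_{i+1})/d_{i+1}):
  m_1 = 1*6 - 0 = 6, d_1 = (40 - 6^2)/1 = 4/1 = 4, a_1 = floor((6 + 6)/4) = 3.
  m_2 = 4*3 - 6 = 6, d_2 = (40 - 6^2)/4 = 4/4 = 1, a_2 = floor((6 + 6)/1) = 12.
  m_3 = 1*12 - 6 = 6, d_3 = (40 - 6^2)/1 = 4/1 = 4: (m_3, d_3) = (m_1, d_1) = (6, 4), so from here the quotients repeat a_1, a_2; the period length is 2.
Hence the expansion of sqrt(40) is a_0 = 6 followed by the repeating block 3, 12 (period 2).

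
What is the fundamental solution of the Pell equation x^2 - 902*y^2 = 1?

(x, y) = (901, 30)

First expand sqrt(902) as a continued fraction. With x_i = (sqrt(902) + m_i)/d_i and (m_0, d_0) = (0, 1): a_0 = floor(sqrt(902)) = 30, since 30^2 = 900 <= 902 < 961 = 31^2.
Iterate m_{i+1} = d_i*a_i - m_i, d_{i+1} = (902 - m_{i+1}^2)/d_i, a_{i+1} = floor((a_0 + m_{i+1})/d_{i+1}):
  m_1 = 1*30 - 0 = 30, d_1 = (902 - 30^2)/1 = 2/1 = 2, a_1 = floor((30 + 30)/2) = 30.
  m_2 = 2*30 - 30 = 30, d_2 = (902 - 30^2)/2 = 2/2 = 1, a_2 = floor((30 + 30)/1) = 60.
  m_3 = 1*60 - 30 = 30, d_3 = (902 - 30^2)/1 = 2/1 = 2: (m_3, d_3) = (m_1, d_1) = (30, 2), so from here the quotients repeat a_1, a_2; the period length is 2.
So sqrt(902) = [30; (30, 60)] with period length k = 2.
k is even, so the fundamental solution of x^2 - 902y^2 = 1 is (p_{k-1}, q_{k-1}) = (p_1, q_1); compute convergents through index 1.
Convergents (p_i = a_i*p_{i-1} + p_{i-2}, q_i = a_i*q_{i-1} + q_{i-2} with p_{-2}=0, p_{-1}=1, q_{-2}=1, q_{-1}=0):
  i=0: a_0=30, p_0 = 30*1 + 0 = 30, q_0 = 30*0 + 1 = 1.
  i=1: a_1=30, p_1 = 30*30 + 1 = 901, q_1 = 30*1 + 0 = 30.
Check: 901^2 - 902*30^2 = 811801 - 811800 = 1, so (x, y) = (901, 30) solves the equation, and by the theorem it is the least positive solution.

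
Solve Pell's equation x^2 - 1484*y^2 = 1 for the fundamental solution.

(x, y) = (1695, 44)

First expand sqrt(1484) as a continued fraction. With x_i = (sqrt(1484) + m_i)/d_i and (m_0, d_0) = (0, 1): a_0 = floor(sqrt(1484)) = 38, since 38^2 = 1444 <= 1484 < 1521 = 39^2.
Iterate m_{i+1} = d_i*a_i - m_i, d_{i+1} = (1484 - m_{i+1}^2)/d_i, a_{i+1} = floor((a_0 + m_{i+1})/d_{i+1}):
  m_1 = 1*38 - 0 = 38, d_1 = (1484 - 38^2)/1 = 40/1 = 40, a_1 = floor((38 + 38)/40) = 1.
  m_2 = 40*1 - 38 = 2, d_2 = (1484 - 2^2)/40 = 1480/40 = 37, a_2 = floor((38 + 2)/37) = 1.
  m_3 = 37*1 - 2 = 35, d_3 = (1484 - 35^2)/37 = 259/37 = 7, a_3 = floor((38 + 35)/7) = 10.
  m_4 = 7*10 - 35 = 35, d_4 = (1484 - 35^2)/7 = 259/7 = 37, a_4 = floor((38 + 35)/37) = 1.
  m_5 = 37*1 - 35 = 2, d_5 = (1484 - 2^2)/37 = 1480/37 = 40, a_5 = floor((38 + 2)/40) = 1.
  m_6 = 40*1 - 2 = 38, d_6 = (1484 - 38^2)/40 = 40/40 = 1, a_6 = floor((38 + 38)/1) = 76.
  m_7 = 1*76 - 38 = 38, d_7 = (1484 - 38^2)/1 = 40/1 = 40: (m_7, d_7) = (m_1, d_1) = (38, 40), so from here the quotients repeat a_1, ..., a_6; the period length is 6.
So sqrt(1484) = [38; (1, 1, 10, 1, 1, 76)] with period length k = 6.
k is even, so the fundamental solution of x^2 - 1484y^2 = 1 is (p_{k-1}, q_{k-1}) = (p_5, q_5); compute convergents through index 5.
Convergents (p_i = a_i*p_{i-1} + p_{i-2}, q_i = a_i*q_{i-1} + q_{i-2} with p_{-2}=0, p_{-1}=1, q_{-2}=1, q_{-1}=0):
  i=0: a_0=38, p_0 = 38*1 + 0 = 38, q_0 = 38*0 + 1 = 1.
  i=1: a_1=1, p_1 = 1*38 + 1 = 39, q_1 = 1*1 + 0 = 1.
  i=2: a_2=1, p_2 = 1*39 + 38 = 77, q_2 = 1*1 + 1 = 2.
  i=3: a_3=10, p_3 = 10*77 + 39 = 809, q_3 = 10*2 + 1 = 21.
  i=4: a_4=1, p_4 = 1*809 + 77 = 886, q_4 = 1*21 + 2 = 23.
  i=5: a_5=1, p_5 = 1*886 + 809 = 1695, q_5 = 1*23 + 21 = 44.
Check: 1695^2 - 1484*44^2 = 2873025 - 2873024 = 1, so (x, y) = (1695, 44) solves the equation, and by the theorem it is the least positive solution.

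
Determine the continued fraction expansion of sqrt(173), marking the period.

[13; (6, 1, 1, 6, 26)]

Write x_i = (sqrt(173) + m_i)/d_i with (m_0, d_0) = (0, 1). a_0 = floor(sqrt(173)) = 13, since 13^2 = 169 <= 173 < 196 = 14^2.
Iterate m_{i+1} = d_i*a_i - m_i, d_{i+1} = (173 - m_{i+1}^2)/d_i, a_{i+1} = floor((a_0 + m_{i+1})/d_{i+1}):
  m_1 = 1*13 - 0 = 13, d_1 = (173 - 13^2)/1 = 4/1 = 4, a_1 = floor((13 + 13)/4) = 6.
  m_2 = 4*6 - 13 = 11, d_2 = (173 - 11^2)/4 = 52/4 = 13, a_2 = floor((13 + 11)/13) = 1.
  m_3 = 13*1 - 11 = 2, d_3 = (173 - 2^2)/13 = 169/13 = 13, a_3 = floor((13 + 2)/13) = 1.
  m_4 = 13*1 - 2 = 11, d_4 = (173 - 11^2)/13 = 52/13 = 4, a_4 = floor((13 + 11)/4) = 6.
  m_5 = 4*6 - 11 = 13, d_5 = (173 - 13^2)/4 = 4/4 = 1, a_5 = floor((13 + 13)/1) = 26.
  m_6 = 1*26 - 13 = 13, d_6 = (173 - 13^2)/1 = 4/1 = 4: (m_6, d_6) = (m_1, d_1) = (13, 4), so from here the quotients repeat a_1, ..., a_5; the period length is 5.
Hence the expansion of sqrt(173) is a_0 = 13 followed by the repeating block 6, 1, 1, 6, 26 (period 5).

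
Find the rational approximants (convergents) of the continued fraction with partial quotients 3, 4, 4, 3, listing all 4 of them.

3/1, 13/4, 55/17, 178/55

Using the convergent recurrence p_i = a_i*p_{i-1} + p_{i-2}, q_i = a_i*q_{i-1} + q_{i-2} with p_{-2}=0, p_{-1}=1, q_{-2}=1, q_{-1}=0:
  i=0: a_0=3, p_0 = 3*1 + 0 = 3, q_0 = 3*0 + 1 = 1.
  i=1: a_1=4, p_1 = 4*3 + 1 = 13, q_1 = 4*1 + 0 = 4.
  i=2: a_2=4, p_2 = 4*13 + 3 = 55, q_2 = 4*4 + 1 = 17.
  i=3: a_3=3, p_3 = 3*55 + 13 = 178, q_3 = 3*17 + 4 = 55.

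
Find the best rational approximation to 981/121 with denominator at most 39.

Expand x = 981/121 as a continued fraction with the Euclidean algorithm:
  981 = 8*121 + 13, so a_0 = 8.
  121 = 9*13 + 4, so a_1 = 9.
  13 = 3*4 + 1, so a_2 = 3.
  4 = 4*1 + 0, so a_3 = 4.
so x = [8; 9, 3, 4].
Convergents (p_i = a_i*p_{i-1} + p_{i-2}, q_i = a_i*q_{i-1} + q_{i-2} with p_{-2}=0, p_{-1}=1, q_{-2}=1, q_{-1}=0), until the denominator exceeds 39:
  i=0: a_0=8, p_0 = 8*1 + 0 = 8, q_0 = 8*0 + 1 = 1.
  i=1: a_1=9, p_1 = 9*8 + 1 = 73, q_1 = 9*1 + 0 = 9.
  i=2: a_2=3, p_2 = 3*73 + 8 = 227, q_2 = 3*9 + 1 = 28.
  i=3: a_3=4, p_3 = 4*227 + 73 = 981, q_3 = 4*28 + 9 = 121.
q_3 = 121 > 39, so the last convergent with denominator <= 39 is p_2/q_2 = 227/28.
The closest fraction with denominator <= 39 is either p_2/q_2 or the intermediate fraction (k*p_2 + p_1)/(k*q_2 + q_1) with the largest k >= 1 whose denominator stays <= 39; these approach x as k grows, and every other convergent or intermediate fraction in range is farther away.
Largest k: floor((39 - q_1)/q_2) = floor((39 - 9)/28) = 1.
That gives (1*227 + 73)/(1*28 + 9) = 300/37.
Compare the errors: |x - 227/28| = |981*28 - 227*121|/(121*28) = 1/3388, and |x - 300/37| = |981*37 - 300*121|/(121*37) = 3/4477.
Cross-multiplying, 1*4477 = 4477 < 10164 = 3*3388, so 1/3388 is smaller: the convergent 227/28 is closer to x than 300/37.

227/28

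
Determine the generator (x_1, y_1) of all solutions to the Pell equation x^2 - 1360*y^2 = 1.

First expand sqrt(1360) as a continued fraction. With x_i = (sqrt(1360) + m_i)/d_i and (m_0, d_0) = (0, 1): a_0 = floor(sqrt(1360)) = 36, since 36^2 = 1296 <= 1360 < 1369 = 37^2.
Iterate m_{i+1} = d_i*a_i - m_i, d_{i+1} = (1360 - m_{i+1}^2)/d_i, a_{i+1} = floor((a_0 + m_{i+1})/d_{i+1}):
  m_1 = 1*36 - 0 = 36, d_1 = (1360 - 36^2)/1 = 64/1 = 64, a_1 = floor((36 + 36)/64) = 1.
  m_2 = 64*1 - 36 = 28, d_2 = (1360 - 28^2)/64 = 576/64 = 9, a_2 = floor((36 + 28)/9) = 7.
  m_3 = 9*7 - 28 = 35, d_3 = (1360 - 35^2)/9 = 135/9 = 15, a_3 = floor((36 + 35)/15) = 4.
  m_4 = 15*4 - 35 = 25, d_4 = (1360 - 25^2)/15 = 735/15 = 49, a_4 = floor((36 + 25)/49) = 1.
  m_5 = 49*1 - 25 = 24, d_5 = (1360 - 24^2)/49 = 784/49 = 16, a_5 = floor((36 + 24)/16) = 3.
  m_6 = 16*3 - 24 = 24, d_6 = (1360 - 24^2)/16 = 784/16 = 49, a_6 = floor((36 + 24)/49) = 1.
  m_7 = 49*1 - 24 = 25, d_7 = (1360 - 25^2)/49 = 735/49 = 15, a_7 = floor((36 + 25)/15) = 4.
  m_8 = 15*4 - 25 = 35, d_8 = (1360 - 35^2)/15 = 135/15 = 9, a_8 = floor((36 + 35)/9) = 7.
  m_9 = 9*7 - 35 = 28, d_9 = (1360 - 28^2)/9 = 576/9 = 64, a_9 = floor((36 + 28)/64) = 1.
  m_10 = 64*1 - 28 = 36, d_10 = (1360 - 36^2)/64 = 64/64 = 1, a_10 = floor((36 + 36)/1) = 72.
  m_11 = 1*72 - 36 = 36, d_11 = (1360 - 36^2)/1 = 64/1 = 64: (m_11, d_11) = (m_1, d_1) = (36, 64), so from here the quotients repeat a_1, ..., a_10; the period length is 10.
So sqrt(1360) = [36; (1, 7, 4, 1, 3, 1, 4, 7, 1, 72)] with period length k = 10.
k is even, so the fundamental solution of x^2 - 1360y^2 = 1 is (p_{k-1}, q_{k-1}) = (p_9, q_9); compute convergents through index 9.
Convergents (p_i = a_i*p_{i-1} + p_{i-2}, q_i = a_i*q_{i-1} + q_{i-2} with p_{-2}=0, p_{-1}=1, q_{-2}=1, q_{-1}=0):
  i=0: a_0=36, p_0 = 36*1 + 0 = 36, q_0 = 36*0 + 1 = 1.
  i=1: a_1=1, p_1 = 1*36 + 1 = 37, q_1 = 1*1 + 0 = 1.
  i=2: a_2=7, p_2 = 7*37 + 36 = 295, q_2 = 7*1 + 1 = 8.
  i=3: a_3=4, p_3 = 4*295 + 37 = 1217, q_3 = 4*8 + 1 = 33.
  i=4: a_4=1, p_4 = 1*1217 + 295 = 1512, q_4 = 1*33 + 8 = 41.
  i=5: a_5=3, p_5 = 3*1512 + 1217 = 5753, q_5 = 3*41 + 33 = 156.
  i=6: a_6=1, p_6 = 1*5753 + 1512 = 7265, q_6 = 1*156 + 41 = 197.
  i=7: a_7=4, p_7 = 4*7265 + 5753 = 34813, q_7 = 4*197 + 156 = 944.
  i=8: a_8=7, p_8 = 7*34813 + 7265 = 250956, q_8 = 7*944 + 197 = 6805.
  i=9: a_9=1, p_9 = 1*250956 + 34813 = 285769, q_9 = 1*6805 + 944 = 7749.
Check: 285769^2 - 1360*7749^2 = 81663921361 - 81663921360 = 1, so (x, y) = (285769, 7749) solves the equation, and by the theorem it is the least positive solution.

(x, y) = (285769, 7749)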